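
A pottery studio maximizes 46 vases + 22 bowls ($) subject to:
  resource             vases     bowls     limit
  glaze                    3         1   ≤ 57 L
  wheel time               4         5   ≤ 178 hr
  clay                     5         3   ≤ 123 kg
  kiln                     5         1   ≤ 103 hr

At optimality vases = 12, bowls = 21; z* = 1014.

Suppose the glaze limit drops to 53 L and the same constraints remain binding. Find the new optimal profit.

At the optimum: glaze uses 57 of 57 (binding); wheel time uses 153 of 178 (slack = 25); clay uses 123 of 123 (binding); kiln uses 81 of 103 (slack = 22).
Since wheel time, kiln are not tight, their duals are 0.
The binding rows give the dual system: 3·y_glaze + 5·y_clay = 46 and 1·y_glaze + 3·y_clay = 22.
→ y_glaze = 7 and y_clay = 5.
Δz = y_glaze·Δb = 7 × (-4) = -28, so new z* = 1014 − 28 = 986.

986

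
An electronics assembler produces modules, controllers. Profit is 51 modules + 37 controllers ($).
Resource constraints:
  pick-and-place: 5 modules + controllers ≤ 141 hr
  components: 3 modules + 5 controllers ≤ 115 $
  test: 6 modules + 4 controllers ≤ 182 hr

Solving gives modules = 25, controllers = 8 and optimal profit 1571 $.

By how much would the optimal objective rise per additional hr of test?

8

At the optimum: pick-and-place uses 133 of 141 (slack = 8); components uses 115 of 115 (binding); test uses 182 of 182 (binding).
Slack constraints have shadow price 0 (complementary slackness).
Dual feasibility on the basic columns requires 3·y_components + 6·y_test = 51, 5·y_components + 4·y_test = 37.
→ y_components = 1 and y_test = 8.
Shadow price of test = 8.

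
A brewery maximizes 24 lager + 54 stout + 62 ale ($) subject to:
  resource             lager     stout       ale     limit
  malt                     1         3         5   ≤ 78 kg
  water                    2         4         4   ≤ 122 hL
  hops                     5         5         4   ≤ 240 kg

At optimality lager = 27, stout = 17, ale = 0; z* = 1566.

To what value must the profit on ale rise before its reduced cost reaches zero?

Binding: malt and water. Non-binding: hops (20 unused).
Since hops is not tight, its dual is 0.
The binding rows give the dual system: 1·y_malt + 2·y_water = 24 and 3·y_malt + 4·y_water = 54.
This yields shadow prices y_malt = 6, y_water = 9.
ale enters the basis when its profit ≥ yᵀa₃ = 6·5 + 9·4 = 66.

66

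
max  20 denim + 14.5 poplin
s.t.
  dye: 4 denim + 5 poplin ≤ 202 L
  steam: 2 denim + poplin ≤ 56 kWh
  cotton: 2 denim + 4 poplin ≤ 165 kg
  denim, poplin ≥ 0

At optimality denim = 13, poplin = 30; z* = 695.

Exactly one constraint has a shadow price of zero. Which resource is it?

cotton

dye: 202/202 (binding)
steam: 56/56 (binding)
cotton: 146/165 (slack 19)
By complementary slackness, a constraint with positive slack has shadow price 0 → cotton.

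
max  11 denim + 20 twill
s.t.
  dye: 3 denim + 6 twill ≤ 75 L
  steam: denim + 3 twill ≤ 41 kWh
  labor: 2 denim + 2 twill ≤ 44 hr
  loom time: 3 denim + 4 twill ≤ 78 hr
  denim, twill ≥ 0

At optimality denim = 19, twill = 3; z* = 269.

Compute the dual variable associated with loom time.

0

At the optimum: dye uses 75 of 75 (binding); steam uses 28 of 41 (slack = 13); labor uses 44 of 44 (binding); loom time uses 69 of 78 (slack = 9).
Since steam, loom time are not tight, their duals are 0.
From A_Bᵀ y = c: 3·y_dye + 2·y_labor = 11; 6·y_dye + 2·y_labor = 20.
This yields shadow prices y_dye = 3, y_labor = 1.
Shadow price of loom time = 0.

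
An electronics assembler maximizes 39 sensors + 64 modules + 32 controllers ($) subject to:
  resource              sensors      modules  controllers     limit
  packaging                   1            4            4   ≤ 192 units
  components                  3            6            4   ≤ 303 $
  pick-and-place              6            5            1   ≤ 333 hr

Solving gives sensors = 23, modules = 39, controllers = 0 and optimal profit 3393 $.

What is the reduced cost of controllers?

Binding: components and pick-and-place. Non-binding: packaging (13 unused).
Since packaging is not tight, its dual is 0.
The binding rows give the dual system: 3·y_components + 6·y_pick-and-place = 39 and 6·y_components + 5·y_pick-and-place = 64.
→ y_components = 9 and y_pick-and-place = 2.
Reduced cost of controllers: c₃ − yᵀa₃ = 32 − (9·4 + 2·1) = 32 − 38 = -6.

-6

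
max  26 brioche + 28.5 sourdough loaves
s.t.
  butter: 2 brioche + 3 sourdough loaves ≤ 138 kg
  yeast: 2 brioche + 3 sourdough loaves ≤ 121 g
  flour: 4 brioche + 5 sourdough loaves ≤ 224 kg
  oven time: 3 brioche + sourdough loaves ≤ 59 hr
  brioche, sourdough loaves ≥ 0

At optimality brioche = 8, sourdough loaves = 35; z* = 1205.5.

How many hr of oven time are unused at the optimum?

oven time used = 3·8 + 1·35 = 59; slack = 59 − 59 = 0.

0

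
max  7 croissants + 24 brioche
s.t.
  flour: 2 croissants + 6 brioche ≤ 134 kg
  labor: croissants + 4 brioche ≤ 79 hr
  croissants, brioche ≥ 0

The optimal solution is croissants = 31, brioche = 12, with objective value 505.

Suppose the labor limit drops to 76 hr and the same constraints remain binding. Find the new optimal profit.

496

Both flour and labor are binding at x*.
From A_Bᵀ y = c: 2·y_flour + 1·y_labor = 7; 6·y_flour + 4·y_labor = 24.
→ y_flour = 2 and y_labor = 3.
Δz = y_labor·Δb = 3 × (-3) = -9, so new z* = 505 − 9 = 496.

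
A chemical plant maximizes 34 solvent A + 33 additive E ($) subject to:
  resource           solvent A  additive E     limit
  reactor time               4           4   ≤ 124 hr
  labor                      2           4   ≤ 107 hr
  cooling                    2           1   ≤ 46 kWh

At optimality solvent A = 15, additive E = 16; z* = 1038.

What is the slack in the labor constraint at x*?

labor used = 2·15 + 4·16 = 94; slack = 107 − 94 = 13.

13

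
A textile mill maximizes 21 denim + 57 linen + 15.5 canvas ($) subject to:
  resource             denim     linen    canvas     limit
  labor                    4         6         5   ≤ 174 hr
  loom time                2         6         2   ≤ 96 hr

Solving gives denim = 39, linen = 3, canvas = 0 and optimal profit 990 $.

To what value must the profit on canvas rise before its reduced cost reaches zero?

22

Check each constraint at x*: labor 174/174 (tight); loom time 96/96 (tight).
The binding rows give the dual system: 4·y_labor + 2·y_loom time = 21 and 6·y_labor + 6·y_loom time = 57.
→ y_labor = 1 and y_loom time = 8.5.
canvas enters the basis when its profit ≥ yᵀa₃ = 1·5 + 8.5·2 = 22.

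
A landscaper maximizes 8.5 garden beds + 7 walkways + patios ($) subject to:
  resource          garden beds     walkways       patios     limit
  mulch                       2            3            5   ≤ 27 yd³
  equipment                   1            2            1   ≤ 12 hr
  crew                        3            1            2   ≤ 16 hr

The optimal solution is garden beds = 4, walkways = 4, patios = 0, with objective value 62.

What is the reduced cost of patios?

Binding: equipment and crew. Non-binding: mulch (7 unused).
Slack constraints have shadow price 0 (complementary slackness).
Dual feasibility on the basic columns requires 1·y_equipment + 3·y_crew = 8.5, 2·y_equipment + 1·y_crew = 7.
This yields shadow prices y_equipment = 2.5, y_crew = 2.
Reduced cost of patios: c₃ − yᵀa₃ = 1 − (2.5·1 + 2·2) = 1 − 6.5 = -5.5.

-5.5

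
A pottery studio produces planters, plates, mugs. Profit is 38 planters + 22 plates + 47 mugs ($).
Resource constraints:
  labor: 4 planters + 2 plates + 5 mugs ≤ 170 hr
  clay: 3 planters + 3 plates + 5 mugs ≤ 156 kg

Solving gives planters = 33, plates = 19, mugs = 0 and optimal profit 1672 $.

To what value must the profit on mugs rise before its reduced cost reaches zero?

50

Both labor and clay are binding at x*.
Dual feasibility on the basic columns requires 4·y_labor + 3·y_clay = 38, 2·y_labor + 3·y_clay = 22.
Solving: y_labor = 8, y_clay = 2.
mugs enters the basis when its profit ≥ yᵀa₃ = 8·5 + 2·5 = 50.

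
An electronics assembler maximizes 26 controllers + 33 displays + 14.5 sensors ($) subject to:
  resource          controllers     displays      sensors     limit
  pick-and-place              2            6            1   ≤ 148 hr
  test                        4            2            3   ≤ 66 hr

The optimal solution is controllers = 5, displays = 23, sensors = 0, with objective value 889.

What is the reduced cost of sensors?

Both pick-and-place and test are binding at x*.
Dual feasibility on the basic columns requires 2·y_pick-and-place + 4·y_test = 26, 6·y_pick-and-place + 2·y_test = 33.
→ y_pick-and-place = 4 and y_test = 4.5.
Reduced cost of sensors: c₃ − yᵀa₃ = 14.5 − (4·1 + 4.5·3) = 14.5 − 17.5 = -3.

-3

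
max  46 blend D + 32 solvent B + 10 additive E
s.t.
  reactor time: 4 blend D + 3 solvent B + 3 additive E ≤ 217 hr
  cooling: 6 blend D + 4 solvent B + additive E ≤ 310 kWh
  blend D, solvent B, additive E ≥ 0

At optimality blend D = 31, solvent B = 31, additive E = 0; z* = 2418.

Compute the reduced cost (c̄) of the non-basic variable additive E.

Both reactor time and cooling are binding at x*.
Dual feasibility on the basic columns requires 4·y_reactor time + 6·y_cooling = 46, 3·y_reactor time + 4·y_cooling = 32.
This yields shadow prices y_reactor time = 4, y_cooling = 5.
Reduced cost of additive E: c₃ − yᵀa₃ = 10 − (4·3 + 5·1) = 10 − 17 = -7.

-7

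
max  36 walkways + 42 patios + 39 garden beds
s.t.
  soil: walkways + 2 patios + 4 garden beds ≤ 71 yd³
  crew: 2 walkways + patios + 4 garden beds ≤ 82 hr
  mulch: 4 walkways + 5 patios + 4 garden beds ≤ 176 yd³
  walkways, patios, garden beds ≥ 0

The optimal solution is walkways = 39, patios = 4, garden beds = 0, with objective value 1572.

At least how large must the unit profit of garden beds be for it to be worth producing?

Check each constraint at x*: soil 47/71 (slack 24); crew 82/82 (tight); mulch 176/176 (tight).
By complementary slackness, y = 0 for the non-binding constraint.
The binding rows give the dual system: 2·y_crew + 4·y_mulch = 36 and 1·y_crew + 5·y_mulch = 42.
This yields shadow prices y_crew = 2, y_mulch = 8.
garden beds enters the basis when its profit ≥ yᵀa₃ = 2·4 + 8·4 = 40.

40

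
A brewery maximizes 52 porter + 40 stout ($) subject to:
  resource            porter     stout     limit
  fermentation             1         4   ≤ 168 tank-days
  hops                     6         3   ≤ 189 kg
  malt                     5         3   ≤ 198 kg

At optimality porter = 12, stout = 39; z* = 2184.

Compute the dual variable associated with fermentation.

4

Binding: fermentation and hops. Non-binding: malt (21 unused).
Slack constraints have shadow price 0 (complementary slackness).
The binding rows give the dual system: 1·y_fermentation + 6·y_hops = 52 and 4·y_fermentation + 3·y_hops = 40.
→ y_fermentation = 4 and y_hops = 8.
Shadow price of fermentation = 4.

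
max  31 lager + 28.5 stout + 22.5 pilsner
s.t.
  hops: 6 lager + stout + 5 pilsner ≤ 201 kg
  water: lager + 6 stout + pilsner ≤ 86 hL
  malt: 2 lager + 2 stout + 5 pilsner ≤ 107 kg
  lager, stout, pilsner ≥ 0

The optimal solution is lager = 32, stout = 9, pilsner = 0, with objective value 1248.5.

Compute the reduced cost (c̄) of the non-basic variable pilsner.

-4

Binding: hops and water. Non-binding: malt (25 unused).
By complementary slackness, y = 0 for the non-binding constraint.
From A_Bᵀ y = c: 6·y_hops + 1·y_water = 31; 1·y_hops + 6·y_water = 28.5.
Solving: y_hops = 4.5, y_water = 4.
Reduced cost of pilsner: c₃ − yᵀa₃ = 22.5 − (4.5·5 + 4·1) = 22.5 − 26.5 = -4.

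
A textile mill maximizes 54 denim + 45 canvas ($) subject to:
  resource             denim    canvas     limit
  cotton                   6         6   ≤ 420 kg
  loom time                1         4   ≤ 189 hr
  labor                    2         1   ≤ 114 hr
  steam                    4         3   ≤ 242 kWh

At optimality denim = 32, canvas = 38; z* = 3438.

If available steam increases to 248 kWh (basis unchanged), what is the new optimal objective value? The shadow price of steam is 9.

Δb = 6, so new z* = 3438 + (9)·(6) = 3438 + 54 = 3492.

3492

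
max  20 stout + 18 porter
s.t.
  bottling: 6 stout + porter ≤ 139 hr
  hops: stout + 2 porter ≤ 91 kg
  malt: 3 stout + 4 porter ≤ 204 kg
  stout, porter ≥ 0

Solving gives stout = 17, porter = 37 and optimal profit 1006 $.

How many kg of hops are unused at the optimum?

hops used = 1·17 + 2·37 = 91; slack = 91 − 91 = 0.

0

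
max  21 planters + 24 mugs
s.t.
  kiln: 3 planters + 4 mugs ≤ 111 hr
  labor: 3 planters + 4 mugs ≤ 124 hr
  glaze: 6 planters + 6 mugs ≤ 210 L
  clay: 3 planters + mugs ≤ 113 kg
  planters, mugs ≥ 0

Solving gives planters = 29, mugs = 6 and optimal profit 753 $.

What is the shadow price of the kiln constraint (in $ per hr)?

Check each constraint at x*: kiln 111/111 (tight); labor 111/124 (slack 13); glaze 210/210 (tight); clay 93/113 (slack 20).
By complementary slackness, y = 0 for the non-binding constraints.
The binding rows give the dual system: 3·y_kiln + 6·y_glaze = 21 and 4·y_kiln + 6·y_glaze = 24.
This yields shadow prices y_kiln = 3, y_glaze = 2.
Shadow price of kiln = 3.

3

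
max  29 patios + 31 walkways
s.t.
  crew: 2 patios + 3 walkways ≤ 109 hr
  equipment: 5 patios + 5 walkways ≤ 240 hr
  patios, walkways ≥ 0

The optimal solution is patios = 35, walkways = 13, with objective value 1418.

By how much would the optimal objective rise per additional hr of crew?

Check each constraint at x*: crew 109/109 (tight); equipment 240/240 (tight).
The binding rows give the dual system: 2·y_crew + 5·y_equipment = 29 and 3·y_crew + 5·y_equipment = 31.
→ y_crew = 2 and y_equipment = 5.
Shadow price of crew = 2.

2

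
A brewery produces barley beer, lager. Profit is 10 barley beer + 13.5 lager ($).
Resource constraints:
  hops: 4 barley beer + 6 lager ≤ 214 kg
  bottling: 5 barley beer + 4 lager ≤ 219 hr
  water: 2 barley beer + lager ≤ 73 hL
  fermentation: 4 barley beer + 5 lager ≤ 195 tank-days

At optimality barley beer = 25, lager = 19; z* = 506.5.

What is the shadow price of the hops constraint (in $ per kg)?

Binding: hops and fermentation. Non-binding: bottling (18 unused), water (4 unused).
Slack constraints have shadow price 0 (complementary slackness).
The binding rows give the dual system: 4·y_hops + 4·y_fermentation = 10 and 6·y_hops + 5·y_fermentation = 13.5.
→ y_hops = 1 and y_fermentation = 1.5.
Shadow price of hops = 1.

1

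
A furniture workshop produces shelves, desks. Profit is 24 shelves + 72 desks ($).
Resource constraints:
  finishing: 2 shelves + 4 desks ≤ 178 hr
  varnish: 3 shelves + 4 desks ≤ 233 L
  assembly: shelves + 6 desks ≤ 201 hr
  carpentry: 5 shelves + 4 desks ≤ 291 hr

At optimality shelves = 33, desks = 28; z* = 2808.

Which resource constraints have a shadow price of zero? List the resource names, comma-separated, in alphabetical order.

finishing: 178/178 (binding)
varnish: 211/233 (slack 22)
assembly: 201/201 (binding)
carpentry: 277/291 (slack 14)
By complementary slackness, a constraint with positive slack has shadow price 0 → carpentry, varnish.

carpentry, varnish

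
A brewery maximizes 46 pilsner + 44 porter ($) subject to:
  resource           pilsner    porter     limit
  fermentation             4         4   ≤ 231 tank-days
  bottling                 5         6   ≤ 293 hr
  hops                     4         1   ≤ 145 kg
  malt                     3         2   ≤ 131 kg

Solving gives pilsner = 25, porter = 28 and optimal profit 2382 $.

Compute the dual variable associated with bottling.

5

Check each constraint at x*: fermentation 212/231 (slack 19); bottling 293/293 (tight); hops 128/145 (slack 17); malt 131/131 (tight).
Slack constraints have shadow price 0 (complementary slackness).
From A_Bᵀ y = c: 5·y_bottling + 3·y_malt = 46; 6·y_bottling + 2·y_malt = 44.
→ y_bottling = 5 and y_malt = 7.
Shadow price of bottling = 5.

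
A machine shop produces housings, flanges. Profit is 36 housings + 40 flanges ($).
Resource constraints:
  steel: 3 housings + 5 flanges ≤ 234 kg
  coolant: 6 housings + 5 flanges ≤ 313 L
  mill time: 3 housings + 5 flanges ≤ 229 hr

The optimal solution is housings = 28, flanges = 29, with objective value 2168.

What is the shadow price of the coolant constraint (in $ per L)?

4

At the optimum: steel uses 229 of 234 (slack = 5); coolant uses 313 of 313 (binding); mill time uses 229 of 229 (binding).
Slack constraints have shadow price 0 (complementary slackness).
Dual feasibility on the basic columns requires 6·y_coolant + 3·y_mill time = 36, 5·y_coolant + 5·y_mill time = 40.
→ y_coolant = 4 and y_mill time = 4.
Shadow price of coolant = 4.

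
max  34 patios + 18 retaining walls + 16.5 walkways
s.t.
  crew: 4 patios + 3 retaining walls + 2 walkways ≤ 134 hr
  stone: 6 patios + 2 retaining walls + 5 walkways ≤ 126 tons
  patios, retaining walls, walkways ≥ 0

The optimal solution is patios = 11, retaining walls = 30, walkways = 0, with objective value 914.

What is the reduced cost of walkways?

Check each constraint at x*: crew 134/134 (tight); stone 126/126 (tight).
The binding rows give the dual system: 4·y_crew + 6·y_stone = 34 and 3·y_crew + 2·y_stone = 18.
Solving: y_crew = 4, y_stone = 3.
Reduced cost of walkways: c₃ − yᵀa₃ = 16.5 − (4·2 + 3·5) = 16.5 − 23 = -6.5.

-6.5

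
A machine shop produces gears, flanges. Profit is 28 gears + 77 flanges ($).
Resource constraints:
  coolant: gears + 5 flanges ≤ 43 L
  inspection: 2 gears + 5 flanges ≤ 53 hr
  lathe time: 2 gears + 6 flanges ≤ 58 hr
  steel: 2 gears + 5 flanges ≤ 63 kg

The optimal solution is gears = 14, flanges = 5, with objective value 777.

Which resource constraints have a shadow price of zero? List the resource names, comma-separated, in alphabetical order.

coolant, steel

coolant: 39/43 (slack 4)
inspection: 53/53 (binding)
lathe time: 58/58 (binding)
steel: 53/63 (slack 10)
By complementary slackness, a constraint with positive slack has shadow price 0 → coolant, steel.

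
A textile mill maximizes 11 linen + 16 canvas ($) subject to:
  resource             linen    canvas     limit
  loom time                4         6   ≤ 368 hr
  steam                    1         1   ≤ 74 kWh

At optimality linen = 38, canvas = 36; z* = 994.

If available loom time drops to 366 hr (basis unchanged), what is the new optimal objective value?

989

At the optimum: loom time uses 368 of 368 (binding); steam uses 74 of 74 (binding).
From A_Bᵀ y = c: 4·y_loom time + 1·y_steam = 11; 6·y_loom time + 1·y_steam = 16.
→ y_loom time = 2.5 and y_steam = 1.
Δz = y_loom time·Δb = 2.5 × (-2) = -5, so new z* = 994 − 5 = 989.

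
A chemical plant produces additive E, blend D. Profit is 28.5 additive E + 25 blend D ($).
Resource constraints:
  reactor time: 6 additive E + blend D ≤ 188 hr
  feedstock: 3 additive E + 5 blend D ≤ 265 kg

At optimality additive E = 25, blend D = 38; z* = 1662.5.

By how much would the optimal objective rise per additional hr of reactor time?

2.5

Both reactor time and feedstock are binding at x*.
The binding rows give the dual system: 6·y_reactor time + 3·y_feedstock = 28.5 and 1·y_reactor time + 5·y_feedstock = 25.
→ y_reactor time = 2.5 and y_feedstock = 4.5.
Shadow price of reactor time = 2.5.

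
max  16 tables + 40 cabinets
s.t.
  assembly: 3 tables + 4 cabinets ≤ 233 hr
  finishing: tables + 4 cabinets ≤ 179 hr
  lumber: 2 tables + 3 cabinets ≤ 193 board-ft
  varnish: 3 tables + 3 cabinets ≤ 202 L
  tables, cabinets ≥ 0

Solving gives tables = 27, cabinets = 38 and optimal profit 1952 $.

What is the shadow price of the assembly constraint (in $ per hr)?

Check each constraint at x*: assembly 233/233 (tight); finishing 179/179 (tight); lumber 168/193 (slack 25); varnish 195/202 (slack 7).
Since lumber, varnish are not tight, their duals are 0.
The binding rows give the dual system: 3·y_assembly + 1·y_finishing = 16 and 4·y_assembly + 4·y_finishing = 40.
→ y_assembly = 3 and y_finishing = 7.
Shadow price of assembly = 3.

3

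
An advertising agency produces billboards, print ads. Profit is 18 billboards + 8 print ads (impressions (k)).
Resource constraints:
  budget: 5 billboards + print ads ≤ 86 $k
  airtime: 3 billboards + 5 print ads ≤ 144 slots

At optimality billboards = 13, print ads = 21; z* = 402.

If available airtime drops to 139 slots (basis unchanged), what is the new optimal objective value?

397

At the optimum: budget uses 86 of 86 (binding); airtime uses 144 of 144 (binding).
From A_Bᵀ y = c: 5·y_budget + 3·y_airtime = 18; 1·y_budget + 5·y_airtime = 8.
Solving: y_budget = 3, y_airtime = 1.
Δz = y_airtime·Δb = 1 × (-5) = -5, so new z* = 402 − 5 = 397.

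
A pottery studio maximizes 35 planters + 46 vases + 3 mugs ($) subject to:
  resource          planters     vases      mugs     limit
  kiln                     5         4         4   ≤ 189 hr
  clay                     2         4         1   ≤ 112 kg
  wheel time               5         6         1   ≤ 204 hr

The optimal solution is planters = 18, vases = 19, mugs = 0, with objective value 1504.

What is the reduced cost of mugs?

Check each constraint at x*: kiln 166/189 (slack 23); clay 112/112 (tight); wheel time 204/204 (tight).
Since kiln is not tight, its dual is 0.
From A_Bᵀ y = c: 2·y_clay + 5·y_wheel time = 35; 4·y_clay + 6·y_wheel time = 46.
→ y_clay = 2.5 and y_wheel time = 6.
Reduced cost of mugs: c₃ − yᵀa₃ = 3 − (2.5·1 + 6·1) = 3 − 8.5 = -5.5.

-5.5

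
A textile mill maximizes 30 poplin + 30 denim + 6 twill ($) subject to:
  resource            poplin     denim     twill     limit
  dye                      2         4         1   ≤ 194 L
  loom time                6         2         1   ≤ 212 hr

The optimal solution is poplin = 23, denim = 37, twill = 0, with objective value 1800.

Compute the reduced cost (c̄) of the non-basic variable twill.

Both dye and loom time are binding at x*.
From A_Bᵀ y = c: 2·y_dye + 6·y_loom time = 30; 4·y_dye + 2·y_loom time = 30.
Solving: y_dye = 6, y_loom time = 3.
Reduced cost of twill: c₃ − yᵀa₃ = 6 − (6·1 + 3·1) = 6 − 9 = -3.

-3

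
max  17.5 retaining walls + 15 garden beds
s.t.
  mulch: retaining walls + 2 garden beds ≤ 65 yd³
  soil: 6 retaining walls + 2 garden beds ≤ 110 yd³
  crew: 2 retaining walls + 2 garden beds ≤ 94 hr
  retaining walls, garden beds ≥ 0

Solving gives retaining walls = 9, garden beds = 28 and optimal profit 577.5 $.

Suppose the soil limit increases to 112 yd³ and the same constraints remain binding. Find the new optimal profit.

Binding: mulch and soil. Non-binding: crew (20 unused).
Slack constraints have shadow price 0 (complementary slackness).
Dual feasibility on the basic columns requires 1·y_mulch + 6·y_soil = 17.5, 2·y_mulch + 2·y_soil = 15.
This yields shadow prices y_mulch = 5.5, y_soil = 2.
Δz = y_soil·Δb = 2 × (2) = 4, so new z* = 577.5 + 4 = 581.5.

581.5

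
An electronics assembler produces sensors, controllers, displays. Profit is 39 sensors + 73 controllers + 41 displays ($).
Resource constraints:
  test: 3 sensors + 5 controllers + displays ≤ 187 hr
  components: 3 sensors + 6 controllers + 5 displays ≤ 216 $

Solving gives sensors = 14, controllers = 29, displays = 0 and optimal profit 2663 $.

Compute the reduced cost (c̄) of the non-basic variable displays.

Check each constraint at x*: test 187/187 (tight); components 216/216 (tight).
The binding rows give the dual system: 3·y_test + 3·y_components = 39 and 5·y_test + 6·y_components = 73.
→ y_test = 5 and y_components = 8.
Reduced cost of displays: c₃ − yᵀa₃ = 41 − (5·1 + 8·5) = 41 − 45 = -4.

-4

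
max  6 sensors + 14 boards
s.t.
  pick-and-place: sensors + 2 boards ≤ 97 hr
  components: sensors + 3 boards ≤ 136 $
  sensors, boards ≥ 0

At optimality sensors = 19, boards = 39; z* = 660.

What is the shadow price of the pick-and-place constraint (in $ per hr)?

4

At the optimum: pick-and-place uses 97 of 97 (binding); components uses 136 of 136 (binding).
Dual feasibility on the basic columns requires 1·y_pick-and-place + 1·y_components = 6, 2·y_pick-and-place + 3·y_components = 14.
→ y_pick-and-place = 4 and y_components = 2.
Shadow price of pick-and-place = 4.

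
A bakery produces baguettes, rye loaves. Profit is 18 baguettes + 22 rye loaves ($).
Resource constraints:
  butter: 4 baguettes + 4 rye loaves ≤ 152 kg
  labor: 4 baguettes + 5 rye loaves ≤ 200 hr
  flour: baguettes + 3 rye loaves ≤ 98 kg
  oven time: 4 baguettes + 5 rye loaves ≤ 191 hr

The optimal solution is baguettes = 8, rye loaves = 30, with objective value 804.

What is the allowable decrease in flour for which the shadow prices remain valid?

Binding constraints: butter, flour. The basis is B = [[4,4],[1,3]] with det 8.
Per unit decrease in flour, x* moves by d = (0.5, -0.5).
The basis stays optimal until rye loaves reaches 0; allowable decrease = 60 kg.

60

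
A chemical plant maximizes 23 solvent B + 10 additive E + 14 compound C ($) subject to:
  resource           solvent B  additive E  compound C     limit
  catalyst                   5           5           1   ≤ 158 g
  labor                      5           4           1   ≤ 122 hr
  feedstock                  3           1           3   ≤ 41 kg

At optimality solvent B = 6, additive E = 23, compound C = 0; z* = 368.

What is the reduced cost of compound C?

-5

At the optimum: catalyst uses 145 of 158 (slack = 13); labor uses 122 of 122 (binding); feedstock uses 41 of 41 (binding).
Since catalyst is not tight, its dual is 0.
From A_Bᵀ y = c: 5·y_labor + 3·y_feedstock = 23; 4·y_labor + 1·y_feedstock = 10.
Solving: y_labor = 1, y_feedstock = 6.
Reduced cost of compound C: c₃ − yᵀa₃ = 14 − (1·1 + 6·3) = 14 − 19 = -5.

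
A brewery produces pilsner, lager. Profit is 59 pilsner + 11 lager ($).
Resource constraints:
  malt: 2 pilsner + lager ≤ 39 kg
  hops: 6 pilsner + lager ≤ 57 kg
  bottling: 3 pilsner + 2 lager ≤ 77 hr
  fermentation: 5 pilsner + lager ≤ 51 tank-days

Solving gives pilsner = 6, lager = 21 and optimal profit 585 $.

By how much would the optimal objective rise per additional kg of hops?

Check each constraint at x*: malt 33/39 (slack 6); hops 57/57 (tight); bottling 60/77 (slack 17); fermentation 51/51 (tight).
Slack constraints have shadow price 0 (complementary slackness).
The binding rows give the dual system: 6·y_hops + 5·y_fermentation = 59 and 1·y_hops + 1·y_fermentation = 11.
Solving: y_hops = 4, y_fermentation = 7.
Shadow price of hops = 4.

4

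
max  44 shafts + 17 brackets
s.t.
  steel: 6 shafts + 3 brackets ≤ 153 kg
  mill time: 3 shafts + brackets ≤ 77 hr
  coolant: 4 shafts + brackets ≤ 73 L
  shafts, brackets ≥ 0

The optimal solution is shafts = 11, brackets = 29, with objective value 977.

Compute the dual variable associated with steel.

Check each constraint at x*: steel 153/153 (tight); mill time 62/77 (slack 15); coolant 73/73 (tight).
Since mill time is not tight, its dual is 0.
The binding rows give the dual system: 6·y_steel + 4·y_coolant = 44 and 3·y_steel + 1·y_coolant = 17.
This yields shadow prices y_steel = 4, y_coolant = 5.
Shadow price of steel = 4.

4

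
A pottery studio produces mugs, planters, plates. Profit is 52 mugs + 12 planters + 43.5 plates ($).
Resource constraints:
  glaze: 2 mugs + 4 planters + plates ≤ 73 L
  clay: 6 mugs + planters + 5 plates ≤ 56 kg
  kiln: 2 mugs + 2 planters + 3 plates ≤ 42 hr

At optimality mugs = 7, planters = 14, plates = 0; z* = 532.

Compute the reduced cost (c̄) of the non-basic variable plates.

-2.5

Binding: clay and kiln. Non-binding: glaze (3 unused).
By complementary slackness, y = 0 for the non-binding constraint.
From A_Bᵀ y = c: 6·y_clay + 2·y_kiln = 52; 1·y_clay + 2·y_kiln = 12.
This yields shadow prices y_clay = 8, y_kiln = 2.
Reduced cost of plates: c₃ − yᵀa₃ = 43.5 − (8·5 + 2·3) = 43.5 − 46 = -2.5.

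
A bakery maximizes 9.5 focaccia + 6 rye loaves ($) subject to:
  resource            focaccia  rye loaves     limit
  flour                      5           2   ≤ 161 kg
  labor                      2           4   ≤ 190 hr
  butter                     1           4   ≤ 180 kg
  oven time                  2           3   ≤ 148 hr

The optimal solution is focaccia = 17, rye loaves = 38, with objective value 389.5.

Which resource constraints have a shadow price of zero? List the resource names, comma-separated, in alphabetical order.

flour: 161/161 (binding)
labor: 186/190 (slack 4)
butter: 169/180 (slack 11)
oven time: 148/148 (binding)
By complementary slackness, a constraint with positive slack has shadow price 0 → butter, labor.

butter, labor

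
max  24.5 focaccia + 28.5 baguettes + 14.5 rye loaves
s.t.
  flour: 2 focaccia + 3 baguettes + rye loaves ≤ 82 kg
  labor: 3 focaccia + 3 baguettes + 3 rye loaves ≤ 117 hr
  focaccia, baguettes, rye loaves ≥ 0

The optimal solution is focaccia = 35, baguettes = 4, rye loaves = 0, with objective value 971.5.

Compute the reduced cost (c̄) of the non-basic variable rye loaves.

Check each constraint at x*: flour 82/82 (tight); labor 117/117 (tight).
Dual feasibility on the basic columns requires 2·y_flour + 3·y_labor = 24.5, 3·y_flour + 3·y_labor = 28.5.
→ y_flour = 4 and y_labor = 5.5.
Reduced cost of rye loaves: c₃ − yᵀa₃ = 14.5 − (4·1 + 5.5·3) = 14.5 − 20.5 = -6.

-6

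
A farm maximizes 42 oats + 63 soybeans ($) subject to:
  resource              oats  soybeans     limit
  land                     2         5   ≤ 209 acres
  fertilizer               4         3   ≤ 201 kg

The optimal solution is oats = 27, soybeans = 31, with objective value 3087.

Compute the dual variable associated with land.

At the optimum: land uses 209 of 209 (binding); fertilizer uses 201 of 201 (binding).
From A_Bᵀ y = c: 2·y_land + 4·y_fertilizer = 42; 5·y_land + 3·y_fertilizer = 63.
This yields shadow prices y_land = 9, y_fertilizer = 6.
Shadow price of land = 9.

9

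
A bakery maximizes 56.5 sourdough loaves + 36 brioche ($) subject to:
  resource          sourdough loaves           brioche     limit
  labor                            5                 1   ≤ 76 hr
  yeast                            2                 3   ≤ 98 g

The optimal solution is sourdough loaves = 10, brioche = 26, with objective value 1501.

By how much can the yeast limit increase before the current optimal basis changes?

130

Binding constraints: labor, yeast. The basis is B = [[5,1],[2,3]] with det 13.
Per unit increase in yeast, x* moves by d = (-0.0769, 0.3846).
The basis stays optimal until sourdough loaves reaches 0; allowable increase = 130 g.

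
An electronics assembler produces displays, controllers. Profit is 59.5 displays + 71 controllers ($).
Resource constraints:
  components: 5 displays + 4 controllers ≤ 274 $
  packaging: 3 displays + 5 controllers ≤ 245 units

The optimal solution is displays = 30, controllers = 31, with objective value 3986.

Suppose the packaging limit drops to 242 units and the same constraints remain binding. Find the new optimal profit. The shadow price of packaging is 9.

Δb = -3, so new z* = 3986 + (9)·(-3) = 3986 − 27 = 3959.

3959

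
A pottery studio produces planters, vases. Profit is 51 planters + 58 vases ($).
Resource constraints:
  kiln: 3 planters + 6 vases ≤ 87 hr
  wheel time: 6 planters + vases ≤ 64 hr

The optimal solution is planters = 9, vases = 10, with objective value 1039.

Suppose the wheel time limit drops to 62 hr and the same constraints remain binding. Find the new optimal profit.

At the optimum: kiln uses 87 of 87 (binding); wheel time uses 64 of 64 (binding).
From A_Bᵀ y = c: 3·y_kiln + 6·y_wheel time = 51; 6·y_kiln + 1·y_wheel time = 58.
Solving: y_kiln = 9, y_wheel time = 4.
Δz = y_wheel time·Δb = 4 × (-2) = -8, so new z* = 1039 − 8 = 1031.

1031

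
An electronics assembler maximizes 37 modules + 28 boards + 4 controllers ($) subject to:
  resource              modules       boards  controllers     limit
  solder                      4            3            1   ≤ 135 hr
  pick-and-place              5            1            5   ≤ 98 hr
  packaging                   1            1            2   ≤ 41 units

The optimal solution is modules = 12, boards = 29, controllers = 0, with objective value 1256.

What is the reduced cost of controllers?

Check each constraint at x*: solder 135/135 (tight); pick-and-place 89/98 (slack 9); packaging 41/41 (tight).
Slack constraints have shadow price 0 (complementary slackness).
The binding rows give the dual system: 4·y_solder + 1·y_packaging = 37 and 3·y_solder + 1·y_packaging = 28.
This yields shadow prices y_solder = 9, y_packaging = 1.
Reduced cost of controllers: c₃ − yᵀa₃ = 4 − (9·1 + 1·2) = 4 − 11 = -7.

-7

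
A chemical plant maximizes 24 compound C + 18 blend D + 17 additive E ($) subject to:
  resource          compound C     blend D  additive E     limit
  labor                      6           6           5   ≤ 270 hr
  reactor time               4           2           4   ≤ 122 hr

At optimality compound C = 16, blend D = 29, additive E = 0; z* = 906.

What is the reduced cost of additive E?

-5

Check each constraint at x*: labor 270/270 (tight); reactor time 122/122 (tight).
The binding rows give the dual system: 6·y_labor + 4·y_reactor time = 24 and 6·y_labor + 2·y_reactor time = 18.
Solving: y_labor = 2, y_reactor time = 3.
Reduced cost of additive E: c₃ − yᵀa₃ = 17 − (2·5 + 3·4) = 17 − 22 = -5.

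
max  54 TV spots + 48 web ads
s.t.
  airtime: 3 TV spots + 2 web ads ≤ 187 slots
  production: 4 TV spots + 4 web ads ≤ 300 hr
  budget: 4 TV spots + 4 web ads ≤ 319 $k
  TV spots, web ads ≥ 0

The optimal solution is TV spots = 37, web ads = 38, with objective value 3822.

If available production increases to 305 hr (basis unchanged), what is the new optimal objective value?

Binding: airtime and production. Non-binding: budget (19 unused).
Since budget is not tight, its dual is 0.
The binding rows give the dual system: 3·y_airtime + 4·y_production = 54 and 2·y_airtime + 4·y_production = 48.
This yields shadow prices y_airtime = 6, y_production = 9.
Δz = y_production·Δb = 9 × (5) = 45, so new z* = 3822 + 45 = 3867.

3867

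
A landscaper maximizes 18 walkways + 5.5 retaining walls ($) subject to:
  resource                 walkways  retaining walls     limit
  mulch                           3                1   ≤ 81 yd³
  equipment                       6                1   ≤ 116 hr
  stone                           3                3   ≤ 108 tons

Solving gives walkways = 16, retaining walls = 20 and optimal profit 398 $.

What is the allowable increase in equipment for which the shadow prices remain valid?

32.5

Binding constraints: equipment, stone. The basis is B = [[6,1],[3,3]] with det 15.
Per unit increase in equipment, x* moves by d = (0.2, -0.2).
The basis stays optimal until mulch becomes binding; allowable increase = 32.5 hr.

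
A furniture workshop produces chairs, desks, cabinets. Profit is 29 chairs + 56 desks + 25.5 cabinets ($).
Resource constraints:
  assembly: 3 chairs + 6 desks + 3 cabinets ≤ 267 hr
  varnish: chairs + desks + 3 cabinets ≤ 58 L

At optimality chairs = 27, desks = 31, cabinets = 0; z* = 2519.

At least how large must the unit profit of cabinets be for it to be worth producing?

At the optimum: assembly uses 267 of 267 (binding); varnish uses 58 of 58 (binding).
The binding rows give the dual system: 3·y_assembly + 1·y_varnish = 29 and 6·y_assembly + 1·y_varnish = 56.
→ y_assembly = 9 and y_varnish = 2.
cabinets enters the basis when its profit ≥ yᵀa₃ = 9·3 + 2·3 = 33.

33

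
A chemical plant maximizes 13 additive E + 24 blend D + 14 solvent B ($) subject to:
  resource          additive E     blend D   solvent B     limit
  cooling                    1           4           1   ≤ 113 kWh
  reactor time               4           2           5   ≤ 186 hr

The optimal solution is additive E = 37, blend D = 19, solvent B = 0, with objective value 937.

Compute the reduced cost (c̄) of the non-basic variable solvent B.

-1

At the optimum: cooling uses 113 of 113 (binding); reactor time uses 186 of 186 (binding).
The binding rows give the dual system: 1·y_cooling + 4·y_reactor time = 13 and 4·y_cooling + 2·y_reactor time = 24.
Solving: y_cooling = 5, y_reactor time = 2.
Reduced cost of solvent B: c₃ − yᵀa₃ = 14 − (5·1 + 2·5) = 14 − 15 = -1.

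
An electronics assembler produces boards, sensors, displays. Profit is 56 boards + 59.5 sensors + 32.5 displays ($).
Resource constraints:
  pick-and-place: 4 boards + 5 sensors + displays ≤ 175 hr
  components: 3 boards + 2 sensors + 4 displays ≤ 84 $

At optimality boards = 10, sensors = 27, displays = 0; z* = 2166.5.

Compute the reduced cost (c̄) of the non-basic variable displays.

Both pick-and-place and components are binding at x*.
Dual feasibility on the basic columns requires 4·y_pick-and-place + 3·y_components = 56, 5·y_pick-and-place + 2·y_components = 59.5.
This yields shadow prices y_pick-and-place = 9.5, y_components = 6.
Reduced cost of displays: c₃ − yᵀa₃ = 32.5 − (9.5·1 + 6·4) = 32.5 − 33.5 = -1.

-1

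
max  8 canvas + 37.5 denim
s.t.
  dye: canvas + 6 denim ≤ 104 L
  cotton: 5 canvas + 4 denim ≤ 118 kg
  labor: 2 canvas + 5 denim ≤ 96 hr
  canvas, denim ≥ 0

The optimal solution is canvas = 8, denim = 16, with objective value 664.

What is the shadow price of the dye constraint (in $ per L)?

Binding: dye and labor. Non-binding: cotton (14 unused).
By complementary slackness, y = 0 for the non-binding constraint.
Dual feasibility on the basic columns requires 1·y_dye + 2·y_labor = 8, 6·y_dye + 5·y_labor = 37.5.
Solving: y_dye = 5, y_labor = 1.5.
Shadow price of dye = 5.

5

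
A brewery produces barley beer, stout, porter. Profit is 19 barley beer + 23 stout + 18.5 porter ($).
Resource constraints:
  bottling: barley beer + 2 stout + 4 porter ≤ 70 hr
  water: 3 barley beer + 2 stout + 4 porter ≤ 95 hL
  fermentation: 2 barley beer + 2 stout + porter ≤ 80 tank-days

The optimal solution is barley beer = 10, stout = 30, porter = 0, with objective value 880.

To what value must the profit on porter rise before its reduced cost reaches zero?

23.5

Binding: bottling and fermentation. Non-binding: water (5 unused).
Since water is not tight, its dual is 0.
The binding rows give the dual system: 1·y_bottling + 2·y_fermentation = 19 and 2·y_bottling + 2·y_fermentation = 23.
→ y_bottling = 4 and y_fermentation = 7.5.
porter enters the basis when its profit ≥ yᵀa₃ = 4·4 + 7.5·1 = 23.5.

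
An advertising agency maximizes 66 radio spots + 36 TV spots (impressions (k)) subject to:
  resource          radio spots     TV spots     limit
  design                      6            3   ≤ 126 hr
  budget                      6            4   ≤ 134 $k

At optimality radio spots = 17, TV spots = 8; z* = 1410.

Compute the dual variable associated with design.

8

Check each constraint at x*: design 126/126 (tight); budget 134/134 (tight).
The binding rows give the dual system: 6·y_design + 6·y_budget = 66 and 3·y_design + 4·y_budget = 36.
→ y_design = 8 and y_budget = 3.
Shadow price of design = 8.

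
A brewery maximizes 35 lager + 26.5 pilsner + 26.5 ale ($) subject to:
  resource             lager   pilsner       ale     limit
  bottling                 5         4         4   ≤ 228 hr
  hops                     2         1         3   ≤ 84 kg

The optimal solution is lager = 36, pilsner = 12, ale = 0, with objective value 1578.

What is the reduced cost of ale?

Check each constraint at x*: bottling 228/228 (tight); hops 84/84 (tight).
The binding rows give the dual system: 5·y_bottling + 2·y_hops = 35 and 4·y_bottling + 1·y_hops = 26.5.
Solving: y_bottling = 6, y_hops = 2.5.
Reduced cost of ale: c₃ − yᵀa₃ = 26.5 − (6·4 + 2.5·3) = 26.5 − 31.5 = -5.

-5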